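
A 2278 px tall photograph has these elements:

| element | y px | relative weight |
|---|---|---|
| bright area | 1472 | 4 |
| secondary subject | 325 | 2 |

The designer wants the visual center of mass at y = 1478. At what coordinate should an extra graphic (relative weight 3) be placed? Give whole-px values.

y ≈ 2255

New total weight: (4 + 2) + 3 = 9.
y: need Σw·y = 9·1478 = 13302. Existing = 4·1472 + 2·325 = 6538. Remainder 6764 / 3 ≈ 2254.67.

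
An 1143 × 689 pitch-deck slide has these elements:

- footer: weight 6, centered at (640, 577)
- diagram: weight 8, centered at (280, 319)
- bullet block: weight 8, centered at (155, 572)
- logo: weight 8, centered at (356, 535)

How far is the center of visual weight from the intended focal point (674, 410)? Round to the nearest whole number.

Weights sum to 6 + 8 + 8 + 8 = 30.
x-moment: 6·640 + 8·280 + 8·155 + 8·356 = 10168; centroid 10168/30 ≈ 338.93.
y-moment: 6·577 + 8·319 + 8·572 + 8·535 = 14870; centroid 14870/30 ≈ 495.67.
From (674, 410): dx = -335.07, dy = 85.67, so the distance is √(dx²+dy²) ≈ 345.84.

≈ 346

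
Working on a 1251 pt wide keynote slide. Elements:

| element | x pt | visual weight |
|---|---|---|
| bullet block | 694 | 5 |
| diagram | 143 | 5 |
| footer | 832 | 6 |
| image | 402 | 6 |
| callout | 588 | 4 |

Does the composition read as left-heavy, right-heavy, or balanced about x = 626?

Σw = 5 + 5 + 6 + 6 + 4 = 26.
x-moment: 5·694 + 5·143 + 6·832 + 6·402 + 4·588 = 13941; centroid 13941/26 ≈ 536.19.
536.2 vs midline 626 → left-heavy.

left-heavy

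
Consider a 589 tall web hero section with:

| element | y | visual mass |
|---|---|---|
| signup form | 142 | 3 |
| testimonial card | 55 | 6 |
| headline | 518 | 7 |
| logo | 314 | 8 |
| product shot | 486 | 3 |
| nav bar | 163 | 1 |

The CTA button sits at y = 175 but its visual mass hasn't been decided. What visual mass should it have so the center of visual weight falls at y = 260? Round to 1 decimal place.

Fixed elements: Σw = 3 + 6 + 7 + 8 + 3 + 1 = 28, Σw·y = 3·142 + 6·55 + 7·518 + 8·314 + 3·486 + 1·163 = 8515.
Balance at y = 260 requires (8515 + w·175) / (28 + w) = 260.
So w = (260·28 − 8515)/(175 − 260) = -1235/-85 ≈ 14.53.

w ≈ 14.5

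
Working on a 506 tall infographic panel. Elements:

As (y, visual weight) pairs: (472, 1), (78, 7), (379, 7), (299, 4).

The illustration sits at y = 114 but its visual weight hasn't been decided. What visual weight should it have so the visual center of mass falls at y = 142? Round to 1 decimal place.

Fixed elements: Σw = 1 + 7 + 7 + 4 = 19, Σw·y = 1·472 + 7·78 + 7·379 + 4·299 = 4867.
Balance at y = 142 requires (4867 + w·114) / (19 + w) = 142.
So w = (142·19 − 4867)/(114 − 142) = -2169/-28 ≈ 77.46.

w ≈ 77.5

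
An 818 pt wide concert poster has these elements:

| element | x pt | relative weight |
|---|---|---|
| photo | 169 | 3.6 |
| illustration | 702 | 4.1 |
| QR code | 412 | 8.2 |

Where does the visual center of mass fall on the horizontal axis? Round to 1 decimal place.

x ≈ 431.8

Total weight = 3.6 + 4.1 + 8.2 = 15.9.
x-moment: 3.6·169 + 4.1·702 + 8.2·412 = 6865.0; centroid 6865.0/15.9 ≈ 431.76.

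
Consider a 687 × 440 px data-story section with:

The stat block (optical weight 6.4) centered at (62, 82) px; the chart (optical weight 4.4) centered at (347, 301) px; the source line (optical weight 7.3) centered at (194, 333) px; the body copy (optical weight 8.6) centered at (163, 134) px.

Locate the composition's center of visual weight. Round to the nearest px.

(178, 203)

Weights sum to 6.4 + 4.4 + 7.3 + 8.6 = 26.7.
x-moment: 6.4·62 + 4.4·347 + 7.3·194 + 8.6·163 = 4741.6; centroid 4741.6/26.7 ≈ 177.59.
y-moment: 6.4·82 + 4.4·301 + 7.3·333 + 8.6·134 = 5432.5; centroid 5432.5/26.7 ≈ 203.46.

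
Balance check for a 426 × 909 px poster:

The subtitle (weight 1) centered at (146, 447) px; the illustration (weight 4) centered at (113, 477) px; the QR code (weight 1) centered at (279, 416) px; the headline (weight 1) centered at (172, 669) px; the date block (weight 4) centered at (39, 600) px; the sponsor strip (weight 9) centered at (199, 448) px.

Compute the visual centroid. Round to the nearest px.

(150, 494)

Weights sum to 1 + 4 + 1 + 1 + 4 + 9 = 20.
x: moment 2996 / weight 20 ≈ 149.80
Σw·y = 9872; ȳ = 9872/20 ≈ 493.60.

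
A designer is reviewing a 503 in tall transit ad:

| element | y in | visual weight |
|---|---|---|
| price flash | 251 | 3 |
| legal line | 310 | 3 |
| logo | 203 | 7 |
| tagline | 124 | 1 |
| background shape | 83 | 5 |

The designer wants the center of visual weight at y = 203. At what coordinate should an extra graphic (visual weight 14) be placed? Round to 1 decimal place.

y ≈ 218.3

With the extra graphic, Σw becomes 3 + 3 + 7 + 1 + 5 + 14 = 33.
y: need Σw·y = 33·203 = 6699. Existing = 3·251 + 3·310 + 7·203 + 1·124 + 5·83 = 3643. Remainder 3056 / 14 ≈ 218.29.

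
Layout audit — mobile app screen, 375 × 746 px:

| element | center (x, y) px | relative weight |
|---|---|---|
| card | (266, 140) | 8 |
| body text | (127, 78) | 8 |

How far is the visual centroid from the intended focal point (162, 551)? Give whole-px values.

Weights sum to 8 + 8 = 16.
x: (8·266 + 8·127) / 16 = 3144 / 16 ≈ 196.50
y: (8·140 + 8·78) / 16 = 1744 / 16 ≈ 109.00
From (162, 551): dx = 34.50, dy = -442.00, so the distance is √(dx²+dy²) ≈ 443.34.

≈ 443 px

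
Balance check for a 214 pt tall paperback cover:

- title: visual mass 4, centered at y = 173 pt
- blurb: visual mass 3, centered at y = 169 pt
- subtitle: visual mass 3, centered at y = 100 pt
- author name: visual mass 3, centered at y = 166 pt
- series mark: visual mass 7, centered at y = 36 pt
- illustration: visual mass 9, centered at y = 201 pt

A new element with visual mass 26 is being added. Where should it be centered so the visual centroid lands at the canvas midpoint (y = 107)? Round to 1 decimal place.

New total weight: (4 + 3 + 3 + 3 + 7 + 9) + 26 = 55.
y: target moment 55×107 = 5885; current 4·173 + 3·169 + 3·100 + 3·166 + 7·36 + 9·201 = 4058; the new element supplies 1827, so y = 1827/26 ≈ 70.27.

y ≈ 70.3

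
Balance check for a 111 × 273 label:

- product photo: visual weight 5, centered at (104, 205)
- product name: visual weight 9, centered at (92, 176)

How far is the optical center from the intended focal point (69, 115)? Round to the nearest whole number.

≈ 76

Σw = 5 + 9 = 14.
Σw·x = 5·104 + 9·92 = 1348, so x̄ = 1348/14 ≈ 96.29.
Σw·y = 5·205 + 9·176 = 2609, so ȳ = 2609/14 ≈ 186.36.
From (69, 115): dx = 27.29, dy = 71.36, so the distance is √(dx²+dy²) ≈ 76.40.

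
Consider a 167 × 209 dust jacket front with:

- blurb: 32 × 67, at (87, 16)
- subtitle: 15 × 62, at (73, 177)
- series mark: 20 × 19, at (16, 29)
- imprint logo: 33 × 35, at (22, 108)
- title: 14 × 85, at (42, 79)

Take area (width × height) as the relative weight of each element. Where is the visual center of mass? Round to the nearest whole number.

(58, 74)

Areas: blurb 32·67 = 2144, subtitle 15·62 = 930, series mark 20·19 = 380, imprint logo 33·35 = 1155, title 14·85 = 1190. Total weight = 5799.
x-moment: 2144·87 + 930·73 + 380·16 + 1155·22 + 1190·42 = 335888; centroid 335888/5799 ≈ 57.92.
y-moment: 2144·16 + 930·177 + 380·29 + 1155·108 + 1190·79 = 428684; centroid 428684/5799 ≈ 73.92.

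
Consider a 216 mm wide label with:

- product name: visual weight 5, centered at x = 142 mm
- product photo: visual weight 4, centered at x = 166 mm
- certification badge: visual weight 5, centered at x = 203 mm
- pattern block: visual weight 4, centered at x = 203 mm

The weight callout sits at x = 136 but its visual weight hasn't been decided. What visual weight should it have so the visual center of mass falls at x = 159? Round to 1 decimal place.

w ≈ 14.7

Fixed elements: Σw = 5 + 4 + 5 + 4 = 18, Σw·x = 5·142 + 4·166 + 5·203 + 4·203 = 3201.
Balance at x = 159 requires (3201 + w·136) / (18 + w) = 159.
Rearranging, w·(136 − 159) = 159·18 − 3201 = -339, so w ≈ -339/-23 = 14.74.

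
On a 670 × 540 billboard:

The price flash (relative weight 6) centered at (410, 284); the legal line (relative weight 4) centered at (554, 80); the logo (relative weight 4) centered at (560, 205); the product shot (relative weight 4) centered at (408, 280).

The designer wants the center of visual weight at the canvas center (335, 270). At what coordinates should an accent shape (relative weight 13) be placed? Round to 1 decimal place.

After adding the accent shape, total weight = 6 + 4 + 4 + 4 + 13 = 31.
x: target moment 31×335 = 10385; current 6·410 + 4·554 + 4·560 + 4·408 = 8548; the accent shape supplies 1837, so x = 1837/13 ≈ 141.31.
y: target moment 31×270 = 8370; current 6·284 + 4·80 + 4·205 + 4·280 = 3964; the accent shape supplies 4406, so y = 4406/13 ≈ 338.92.

(141.3, 338.9)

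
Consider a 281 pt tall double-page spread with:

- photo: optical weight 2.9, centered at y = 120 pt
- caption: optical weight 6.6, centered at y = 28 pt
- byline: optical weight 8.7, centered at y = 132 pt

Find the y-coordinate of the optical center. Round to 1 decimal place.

Σw = 2.9 + 6.6 + 8.7 = 18.2.
y-moment: 2.9·120 + 6.6·28 + 8.7·132 = 1681.2; centroid 1681.2/18.2 ≈ 92.37.

y ≈ 92.4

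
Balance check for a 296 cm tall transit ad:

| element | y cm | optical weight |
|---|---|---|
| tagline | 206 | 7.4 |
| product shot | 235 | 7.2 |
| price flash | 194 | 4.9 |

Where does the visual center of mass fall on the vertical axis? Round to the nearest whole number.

y ≈ 214

Weights sum to 7.4 + 7.2 + 4.9 = 19.5.
y: (7.4·206 + 7.2·235 + 4.9·194) / 19.5 = 4167.0 / 19.5 ≈ 213.69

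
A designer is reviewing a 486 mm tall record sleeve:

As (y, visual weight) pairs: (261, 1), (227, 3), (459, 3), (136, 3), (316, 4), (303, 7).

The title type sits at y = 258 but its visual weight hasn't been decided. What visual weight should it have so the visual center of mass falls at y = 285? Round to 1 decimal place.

w ≈ 4.7

Fixed elements: Σw = 1 + 3 + 3 + 3 + 4 + 7 = 21, Σw·y = 1·261 + 3·227 + 3·459 + 3·136 + 4·316 + 7·303 = 6112.
For the centroid to hit 285: (6112 + w·258) / (21 + w) = 285.
Rearranging, w·(258 − 285) = 285·21 − 6112 = -127, so w ≈ -127/-27 = 4.70.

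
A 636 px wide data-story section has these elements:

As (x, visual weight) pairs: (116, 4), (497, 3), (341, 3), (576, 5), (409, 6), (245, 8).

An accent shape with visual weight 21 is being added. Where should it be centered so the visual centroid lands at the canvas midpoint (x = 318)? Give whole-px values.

x ≈ 268

New total weight: (4 + 3 + 3 + 5 + 6 + 8) + 21 = 50.
x: target moment 50×318 = 15900; current 4·116 + 3·497 + 3·341 + 5·576 + 6·409 + 8·245 = 10272; the accent shape supplies 5628, so x = 5628/21 ≈ 268.00.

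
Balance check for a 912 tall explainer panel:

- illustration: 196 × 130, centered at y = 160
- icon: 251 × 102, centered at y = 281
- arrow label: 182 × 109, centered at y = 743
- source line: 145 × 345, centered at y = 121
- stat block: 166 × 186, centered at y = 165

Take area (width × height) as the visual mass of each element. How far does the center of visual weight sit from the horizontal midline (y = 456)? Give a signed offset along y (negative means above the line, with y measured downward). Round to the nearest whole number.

≈ -211

Taking area as weight: illustration 196·130 = 25480, icon 251·102 = 25602, arrow label 182·109 = 19838, source line 145·345 = 50025, stat block 166·186 = 30876. Sum 151821.
y-moment: 25480·160 + 25602·281 + 19838·743 + 50025·121 + 30876·165 = 37158161; centroid 37158161/151821 ≈ 244.75.
Offset from y = 456: 244.75 − 456 ≈ -211.25.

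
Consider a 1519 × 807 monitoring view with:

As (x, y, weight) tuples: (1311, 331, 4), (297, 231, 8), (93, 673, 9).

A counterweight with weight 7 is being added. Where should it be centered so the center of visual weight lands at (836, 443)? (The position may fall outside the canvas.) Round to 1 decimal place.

New total weight: (4 + 8 + 9) + 7 = 28.
x: target moment 28×836 = 23408; current 4·1311 + 8·297 + 9·93 = 8457; the counterweight supplies 14951, so x = 14951/7 ≈ 2135.86.
y: target moment 28×443 = 12404; current 4·331 + 8·231 + 9·673 = 9229; the counterweight supplies 3175, so y = 3175/7 ≈ 453.57.

(2135.9, 453.6)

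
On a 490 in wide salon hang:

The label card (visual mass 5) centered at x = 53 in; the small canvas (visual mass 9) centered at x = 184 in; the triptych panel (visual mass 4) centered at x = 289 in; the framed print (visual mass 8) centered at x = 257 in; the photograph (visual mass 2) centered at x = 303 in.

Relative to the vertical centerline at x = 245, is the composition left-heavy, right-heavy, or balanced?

left-heavy

Σw = 5 + 9 + 4 + 8 + 2 = 28.
x: (5·53 + 9·184 + 4·289 + 8·257 + 2·303) / 28 = 5739 / 28 ≈ 204.96
Since 205.0 is left of 245, the composition reads left-heavy.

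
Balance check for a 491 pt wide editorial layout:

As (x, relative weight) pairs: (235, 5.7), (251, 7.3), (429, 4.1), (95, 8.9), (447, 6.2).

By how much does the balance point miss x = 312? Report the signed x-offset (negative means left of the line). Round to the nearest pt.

≈ -47 pt

Σw = 5.7 + 7.3 + 4.1 + 8.9 + 6.2 = 32.2.
x-moment: 5.7·235 + 7.3·251 + 4.1·429 + 8.9·95 + 6.2·447 = 8547.6; centroid 8547.6/32.2 ≈ 265.45.
Against x = 312, that's 265.45 − 312 = -46.55.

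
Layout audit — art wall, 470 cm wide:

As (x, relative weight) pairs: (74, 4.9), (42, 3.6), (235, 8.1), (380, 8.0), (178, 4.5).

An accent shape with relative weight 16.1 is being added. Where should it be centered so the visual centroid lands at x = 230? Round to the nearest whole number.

With the accent shape, Σw becomes 4.9 + 3.6 + 8.1 + 8.0 + 4.5 + 16.1 = 45.2.
x: need Σw·x = 45.2·230 = 10396.0. Existing = 4.9·74 + 3.6·42 + 8.1·235 + 8.0·380 + 4.5·178 = 6258.3. Remainder 4137.7 / 16.1 ≈ 257.00.

x ≈ 257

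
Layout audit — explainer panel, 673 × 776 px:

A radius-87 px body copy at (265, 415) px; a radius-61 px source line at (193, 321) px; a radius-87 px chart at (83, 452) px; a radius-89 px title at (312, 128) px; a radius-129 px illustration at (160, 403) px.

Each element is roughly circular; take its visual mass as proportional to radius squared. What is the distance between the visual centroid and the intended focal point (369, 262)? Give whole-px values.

≈ 198 px

r² weights: body copy 87² = 7569, source line 61² = 3721, chart 87² = 7569, title 89² = 7921, illustration 129² = 16641. Total = 43421.
x: (7569·265 + 3721·193 + 7569·83 + 7921·312 + 16641·160) / 43421 = 8486077 / 43421 ≈ 195.44
y: (7569·415 + 3721·321 + 7569·452 + 7921·128 + 16641·403) / 43421 = 15476975 / 43421 ≈ 356.44
Relative to (369, 262): Δ = (-173.56, 94.44); |Δ| = √(-173.56² + 94.44²) ≈ 197.59.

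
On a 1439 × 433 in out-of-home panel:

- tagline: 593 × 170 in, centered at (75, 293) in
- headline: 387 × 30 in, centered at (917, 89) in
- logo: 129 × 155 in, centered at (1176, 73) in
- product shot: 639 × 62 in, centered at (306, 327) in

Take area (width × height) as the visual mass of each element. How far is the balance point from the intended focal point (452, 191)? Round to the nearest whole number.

≈ 156 in

Taking area as weight: tagline 593·170 = 100810, headline 387·30 = 11610, logo 129·155 = 19995, product shot 639·62 = 39618. Sum 172033.
Σw·x = 100810·75 + 11610·917 + 19995·1176 + 39618·306 = 53844348, so x̄ = 53844348/172033 ≈ 312.99.
Σw·y = 100810·293 + 11610·89 + 19995·73 + 39618·327 = 44985341, so ȳ = 44985341/172033 ≈ 261.49.
Offset from (452, 191): Δx ≈ -139.01, Δy ≈ 70.49; distance = √(Δx² + Δy²) ≈ 155.86.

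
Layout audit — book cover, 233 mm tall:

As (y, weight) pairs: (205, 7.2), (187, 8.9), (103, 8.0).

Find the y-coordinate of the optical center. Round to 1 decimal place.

Σw = 7.2 + 8.9 + 8.0 = 24.1.
Σw·y = 7.2·205 + 8.9·187 + 8.0·103 = 3964.3, so ȳ = 3964.3/24.1 ≈ 164.49.

y ≈ 164.5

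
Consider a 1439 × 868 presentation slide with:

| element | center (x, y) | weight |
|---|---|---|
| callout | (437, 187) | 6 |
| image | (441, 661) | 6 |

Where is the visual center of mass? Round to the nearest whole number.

Σw = 6 + 6 = 12.
Σw·x = 6·437 + 6·441 = 5268, so x̄ = 5268/12 ≈ 439.00.
Σw·y = 6·187 + 6·661 = 5088, so ȳ = 5088/12 ≈ 424.00.

(439, 424)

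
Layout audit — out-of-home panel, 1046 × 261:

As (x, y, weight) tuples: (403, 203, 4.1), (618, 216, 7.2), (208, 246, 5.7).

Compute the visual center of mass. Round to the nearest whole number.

(429, 223)

Σw = 4.1 + 7.2 + 5.7 = 17.0.
x-moment: 4.1·403 + 7.2·618 + 5.7·208 = 7287.5; centroid 7287.5/17.0 ≈ 428.68.
y-moment: 4.1·203 + 7.2·216 + 5.7·246 = 3789.7; centroid 3789.7/17.0 ≈ 222.92.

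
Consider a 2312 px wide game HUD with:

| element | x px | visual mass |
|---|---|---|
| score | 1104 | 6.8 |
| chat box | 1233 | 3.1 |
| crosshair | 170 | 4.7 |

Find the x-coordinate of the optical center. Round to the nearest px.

Σw = 6.8 + 3.1 + 4.7 = 14.6.
x: (6.8·1104 + 3.1·1233 + 4.7·170) / 14.6 = 12128.5 / 14.6 ≈ 830.72

x ≈ 831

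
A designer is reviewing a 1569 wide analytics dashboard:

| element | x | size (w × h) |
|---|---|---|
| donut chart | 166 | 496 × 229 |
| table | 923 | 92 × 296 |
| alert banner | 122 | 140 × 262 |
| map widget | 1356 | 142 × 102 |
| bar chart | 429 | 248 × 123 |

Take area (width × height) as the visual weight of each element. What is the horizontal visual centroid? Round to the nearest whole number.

Areas: donut chart 496·229 = 113584, table 92·296 = 27232, alert banner 140·262 = 36680, map widget 142·102 = 14484, bar chart 248·123 = 30504. Total weight = 222484.
Σw·x = 113584·166 + 27232·923 + 36680·122 + 14484·1356 + 30504·429 = 81191560, so x̄ = 81191560/222484 ≈ 364.93.

x ≈ 365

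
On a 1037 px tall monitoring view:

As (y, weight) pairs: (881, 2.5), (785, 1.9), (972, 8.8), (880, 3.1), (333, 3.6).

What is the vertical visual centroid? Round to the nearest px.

Weights sum to 2.5 + 1.9 + 8.8 + 3.1 + 3.6 = 19.9.
Σw·y = 2.5·881 + 1.9·785 + 8.8·972 + 3.1·880 + 3.6·333 = 16174.4, so ȳ = 16174.4/19.9 ≈ 812.78.

y ≈ 813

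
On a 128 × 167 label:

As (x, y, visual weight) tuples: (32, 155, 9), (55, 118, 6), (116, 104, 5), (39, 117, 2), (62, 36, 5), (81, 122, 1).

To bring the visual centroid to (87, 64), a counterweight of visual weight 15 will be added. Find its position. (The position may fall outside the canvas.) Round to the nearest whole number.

(138, -27)

With the counterweight, Σw becomes 9 + 6 + 5 + 2 + 5 + 1 + 15 = 43.
x: need Σw·x = 43·87 = 3741. Existing = 9·32 + 6·55 + 5·116 + 2·39 + 5·62 + 1·81 = 1667. Remainder 2074 / 15 ≈ 138.27.
y: need Σw·y = 43·64 = 2752. Existing = 9·155 + 6·118 + 5·104 + 2·117 + 5·36 + 1·122 = 3159. Remainder -407 / 15 ≈ -27.13.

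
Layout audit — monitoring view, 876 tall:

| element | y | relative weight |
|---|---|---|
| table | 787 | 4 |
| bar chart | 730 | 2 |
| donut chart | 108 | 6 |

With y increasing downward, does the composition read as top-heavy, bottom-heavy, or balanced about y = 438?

balanced

Weights sum to 4 + 2 + 6 = 12.
y: (4·787 + 2·730 + 6·108) / 12 = 5256 / 12 ≈ 438.00
That equals the midline 438 — balanced.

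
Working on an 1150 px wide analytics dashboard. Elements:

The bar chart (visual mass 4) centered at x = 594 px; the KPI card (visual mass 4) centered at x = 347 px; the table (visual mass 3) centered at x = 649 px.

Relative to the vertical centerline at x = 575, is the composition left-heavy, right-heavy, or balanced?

left-heavy

Weights sum to 4 + 4 + 3 = 11.
Σw·x = 4·594 + 4·347 + 3·649 = 5711, so x̄ = 5711/11 ≈ 519.18.
519.2 lies left of the midline 575, so the layout is left-heavy.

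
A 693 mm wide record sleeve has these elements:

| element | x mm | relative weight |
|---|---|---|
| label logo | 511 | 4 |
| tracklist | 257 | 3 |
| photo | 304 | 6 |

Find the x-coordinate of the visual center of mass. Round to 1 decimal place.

Total weight = 4 + 3 + 6 = 13.
x: (4·511 + 3·257 + 6·304) / 13 = 4639 / 13 ≈ 356.85

x ≈ 356.8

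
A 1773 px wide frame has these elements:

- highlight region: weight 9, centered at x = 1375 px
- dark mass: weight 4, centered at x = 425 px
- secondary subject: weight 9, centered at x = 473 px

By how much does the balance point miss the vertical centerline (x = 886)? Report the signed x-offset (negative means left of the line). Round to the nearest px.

≈ -53 px

Σw = 9 + 4 + 9 = 22.
Σw·x = 9·1375 + 4·425 + 9·473 = 18332, so x̄ = 18332/22 ≈ 833.27.
Difference: 833.27 − 886 ≈ -52.73.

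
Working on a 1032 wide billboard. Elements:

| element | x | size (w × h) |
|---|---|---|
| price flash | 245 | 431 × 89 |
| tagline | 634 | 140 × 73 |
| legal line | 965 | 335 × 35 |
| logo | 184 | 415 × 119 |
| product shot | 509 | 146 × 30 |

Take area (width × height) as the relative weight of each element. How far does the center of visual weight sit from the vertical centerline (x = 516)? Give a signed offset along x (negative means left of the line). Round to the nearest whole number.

≈ -178

Taking area as weight: price flash 431·89 = 38359, tagline 140·73 = 10220, legal line 335·35 = 11725, logo 415·119 = 49385, product shot 146·30 = 4380. Sum 114069.
x-moment: 38359·245 + 10220·634 + 11725·965 + 49385·184 + 4380·509 = 38508320; centroid 38508320/114069 ≈ 337.59.
Difference: 337.59 − 516 ≈ -178.41.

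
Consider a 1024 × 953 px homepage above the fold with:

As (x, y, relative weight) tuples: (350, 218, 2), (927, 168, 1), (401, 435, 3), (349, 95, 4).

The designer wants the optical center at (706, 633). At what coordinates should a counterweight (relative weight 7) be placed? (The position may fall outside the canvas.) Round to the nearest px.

With the counterweight, Σw becomes 2 + 1 + 3 + 4 + 7 = 17.
x: need Σw·x = 17·706 = 12002. Existing = 2·350 + 1·927 + 3·401 + 4·349 = 4226. Remainder 7776 / 7 ≈ 1110.86.
y: need Σw·y = 17·633 = 10761. Existing = 2·218 + 1·168 + 3·435 + 4·95 = 2289. Remainder 8472 / 7 ≈ 1210.29.

(1111, 1210)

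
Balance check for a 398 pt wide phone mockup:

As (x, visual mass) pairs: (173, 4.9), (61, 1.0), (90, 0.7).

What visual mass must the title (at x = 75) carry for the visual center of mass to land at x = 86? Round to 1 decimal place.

w ≈ 36.7

Existing Σw = 6.6 (4.9 + 1.0 + 0.7); existing moment 4.9·173 + 1.0·61 + 0.7·90 = 971.7.
Balance at x = 86 requires (971.7 + w·75) / (6.6 + w) = 86.
Rearranging, w·(75 − 86) = 86·6.6 − 971.7 = -404.1, so w ≈ -404.1/-11 = 36.74.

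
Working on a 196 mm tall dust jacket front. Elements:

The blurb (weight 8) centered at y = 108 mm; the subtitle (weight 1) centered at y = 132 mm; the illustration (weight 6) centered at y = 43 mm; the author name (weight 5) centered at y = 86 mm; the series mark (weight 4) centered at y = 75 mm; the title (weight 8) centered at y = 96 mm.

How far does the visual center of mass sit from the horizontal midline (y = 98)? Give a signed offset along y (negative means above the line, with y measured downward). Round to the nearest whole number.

Σw = 8 + 1 + 6 + 5 + 4 + 8 = 32.
y-moment: 8·108 + 1·132 + 6·43 + 5·86 + 4·75 + 8·96 = 2752; centroid 2752/32 ≈ 86.00.
Against y = 98, that's 86.00 − 98 = -12.00.

≈ -12 mm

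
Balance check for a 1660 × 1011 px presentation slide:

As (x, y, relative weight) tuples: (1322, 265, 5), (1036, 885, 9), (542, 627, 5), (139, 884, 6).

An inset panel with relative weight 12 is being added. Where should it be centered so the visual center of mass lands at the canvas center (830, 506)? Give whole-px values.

After adding the inset panel, total weight = 5 + 9 + 5 + 6 + 12 = 37.
x: target moment 37×830 = 30710; current 5·1322 + 9·1036 + 5·542 + 6·139 = 19478; the inset panel supplies 11232, so x = 11232/12 ≈ 936.00.
y: target moment 37×506 = 18722; current 5·265 + 9·885 + 5·627 + 6·884 = 17729; the inset panel supplies 993, so y = 993/12 ≈ 82.75.

(936, 83)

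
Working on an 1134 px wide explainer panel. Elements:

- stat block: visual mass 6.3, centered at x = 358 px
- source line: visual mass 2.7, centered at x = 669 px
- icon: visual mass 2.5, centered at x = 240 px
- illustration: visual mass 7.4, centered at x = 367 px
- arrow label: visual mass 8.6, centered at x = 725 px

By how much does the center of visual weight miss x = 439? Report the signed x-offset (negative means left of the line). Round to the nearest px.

Σw = 6.3 + 2.7 + 2.5 + 7.4 + 8.6 = 27.5.
x: (6.3·358 + 2.7·669 + 2.5·240 + 7.4·367 + 8.6·725) / 27.5 = 13612.5 / 27.5 ≈ 495.00
Against x = 439, that's 495.00 − 439 = 56.00.

≈ 56 px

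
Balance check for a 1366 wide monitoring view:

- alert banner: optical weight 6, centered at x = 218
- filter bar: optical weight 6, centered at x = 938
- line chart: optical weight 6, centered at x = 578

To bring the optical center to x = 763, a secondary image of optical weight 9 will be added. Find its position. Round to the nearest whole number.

With the secondary image, Σw becomes 6 + 6 + 6 + 9 = 27.
x: need Σw·x = 27·763 = 20601. Existing = 6·218 + 6·938 + 6·578 = 10404. Remainder 10197 / 9 ≈ 1133.00.

x ≈ 1133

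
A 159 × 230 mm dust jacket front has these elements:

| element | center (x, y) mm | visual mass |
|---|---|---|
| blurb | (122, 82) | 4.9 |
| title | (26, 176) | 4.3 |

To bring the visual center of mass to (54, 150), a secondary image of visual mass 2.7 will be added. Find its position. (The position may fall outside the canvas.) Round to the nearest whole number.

With the secondary image, Σw becomes 4.9 + 4.3 + 2.7 = 11.9.
x: need Σw·x = 11.9·54 = 642.6. Existing = 4.9·122 + 4.3·26 = 709.6. Remainder -67.0 / 2.7 ≈ -24.81.
y: need Σw·y = 11.9·150 = 1785.0. Existing = 4.9·82 + 4.3·176 = 1158.6. Remainder 626.4 / 2.7 ≈ 232.00.

(-25, 232)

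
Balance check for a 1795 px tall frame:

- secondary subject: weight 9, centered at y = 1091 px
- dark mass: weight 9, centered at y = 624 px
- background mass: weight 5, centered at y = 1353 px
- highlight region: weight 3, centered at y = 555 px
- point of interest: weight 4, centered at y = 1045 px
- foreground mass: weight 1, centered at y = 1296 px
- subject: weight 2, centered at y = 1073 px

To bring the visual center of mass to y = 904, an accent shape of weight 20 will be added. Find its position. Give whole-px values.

New total weight: (9 + 9 + 5 + 3 + 4 + 1 + 2) + 20 = 53.
Along y: (31487 + 20·y) / 53 = 904 (existing moment 9·1091 + 9·624 + 5·1353 + 3·555 + 4·1045 + 1·1296 + 2·1073 = 31487) ⇒ y = (47912 − 31487) / 20 ≈ 821.25.

y ≈ 821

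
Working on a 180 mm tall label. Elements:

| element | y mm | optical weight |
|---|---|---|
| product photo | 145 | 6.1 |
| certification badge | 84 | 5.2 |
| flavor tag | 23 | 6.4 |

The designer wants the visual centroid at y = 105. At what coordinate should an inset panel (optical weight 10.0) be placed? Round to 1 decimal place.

y ≈ 144.0

With the inset panel, Σw becomes 6.1 + 5.2 + 6.4 + 10.0 = 27.7.
y: target moment 27.7×105 = 2908.5; current 6.1·145 + 5.2·84 + 6.4·23 = 1468.5; the inset panel supplies 1440.0, so y = 1440.0/10.0 ≈ 144.00.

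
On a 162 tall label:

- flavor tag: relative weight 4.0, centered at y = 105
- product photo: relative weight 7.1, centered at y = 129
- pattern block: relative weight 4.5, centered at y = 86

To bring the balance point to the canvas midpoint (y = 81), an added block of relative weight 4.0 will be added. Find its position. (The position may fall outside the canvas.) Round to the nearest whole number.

With the added block, Σw becomes 4.0 + 7.1 + 4.5 + 4.0 = 19.6.
Along y: (1722.9 + 4.0·y) / 19.6 = 81 (existing moment 4.0·105 + 7.1·129 + 4.5·86 = 1722.9) ⇒ y = (1587.6 − 1722.9) / 4.0 ≈ -33.82.

y ≈ -34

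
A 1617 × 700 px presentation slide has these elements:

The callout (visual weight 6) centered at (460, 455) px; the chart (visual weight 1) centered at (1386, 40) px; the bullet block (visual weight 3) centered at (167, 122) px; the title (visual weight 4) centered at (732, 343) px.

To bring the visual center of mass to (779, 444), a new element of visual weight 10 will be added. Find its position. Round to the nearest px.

(1112, 615)

New total weight: (6 + 1 + 3 + 4) + 10 = 24.
x: need Σw·x = 24·779 = 18696. Existing = 6·460 + 1·1386 + 3·167 + 4·732 = 7575. Remainder 11121 / 10 ≈ 1112.10.
y: need Σw·y = 24·444 = 10656. Existing = 6·455 + 1·40 + 3·122 + 4·343 = 4508. Remainder 6148 / 10 ≈ 614.80.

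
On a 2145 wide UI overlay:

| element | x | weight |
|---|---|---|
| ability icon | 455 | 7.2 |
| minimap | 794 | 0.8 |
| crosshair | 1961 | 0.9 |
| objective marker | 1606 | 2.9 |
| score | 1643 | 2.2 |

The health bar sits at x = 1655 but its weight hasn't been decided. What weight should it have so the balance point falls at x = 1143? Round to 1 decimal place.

Fixed elements: Σw = 7.2 + 0.8 + 0.9 + 2.9 + 2.2 = 14.0, Σw·x = 7.2·455 + 0.8·794 + 0.9·1961 + 2.9·1606 + 2.2·1643 = 13948.1.
Set Σw·x/Σw = 1143: (13948.1 + 1655w) = 1143·(14.0 + w).
Solving: w = (1143·14.0 − 13948.1) / (1655 − 1143) = 2053.9 / 512 ≈ 4.01.

w ≈ 4.0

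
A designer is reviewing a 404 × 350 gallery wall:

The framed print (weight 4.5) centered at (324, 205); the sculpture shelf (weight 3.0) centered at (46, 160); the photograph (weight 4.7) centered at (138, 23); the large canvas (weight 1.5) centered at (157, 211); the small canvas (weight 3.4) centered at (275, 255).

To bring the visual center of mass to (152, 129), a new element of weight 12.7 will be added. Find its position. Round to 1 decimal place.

After adding the new element, total weight = 4.5 + 3.0 + 4.7 + 1.5 + 3.4 + 12.7 = 29.8.
x: target moment 29.8×152 = 4529.6; current 4.5·324 + 3.0·46 + 4.7·138 + 1.5·157 + 3.4·275 = 3415.1; the new element supplies 1114.5, so x = 1114.5/12.7 ≈ 87.76.
y: target moment 29.8×129 = 3844.2; current 4.5·205 + 3.0·160 + 4.7·23 + 1.5·211 + 3.4·255 = 2694.1; the new element supplies 1150.1, so y = 1150.1/12.7 ≈ 90.56.

(87.8, 90.6)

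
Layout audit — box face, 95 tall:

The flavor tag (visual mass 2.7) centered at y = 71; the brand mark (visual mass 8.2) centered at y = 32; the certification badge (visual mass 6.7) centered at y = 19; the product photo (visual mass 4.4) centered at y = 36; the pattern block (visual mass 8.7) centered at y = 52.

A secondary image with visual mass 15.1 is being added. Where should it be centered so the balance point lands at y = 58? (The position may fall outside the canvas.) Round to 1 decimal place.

y ≈ 97.0

With the secondary image, Σw becomes 2.7 + 8.2 + 6.7 + 4.4 + 8.7 + 15.1 = 45.8.
Along y: (1192.2 + 15.1·y) / 45.8 = 58 (existing moment 2.7·71 + 8.2·32 + 6.7·19 + 4.4·36 + 8.7·52 = 1192.2) ⇒ y = (2656.4 − 1192.2) / 15.1 ≈ 96.97.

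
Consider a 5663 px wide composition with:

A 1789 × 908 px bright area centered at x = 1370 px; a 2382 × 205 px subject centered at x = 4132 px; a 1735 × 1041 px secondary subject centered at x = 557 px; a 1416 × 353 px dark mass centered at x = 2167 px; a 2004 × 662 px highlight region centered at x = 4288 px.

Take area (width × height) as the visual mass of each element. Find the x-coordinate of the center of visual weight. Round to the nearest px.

x ≈ 2092

Areas → weights: bright area 1789·908 = 1624412, subject 2382·205 = 488310, secondary subject 1735·1041 = 1806135, dark mass 1416·353 = 499848, highlight region 2004·662 = 1326648; Σw = 5745353.
x: (1624412·1370 + 488310·4132 + 1806135·557 + 499848·2167 + 1326648·4288) / 5745353 = 12020995795 / 5745353 ≈ 2092.30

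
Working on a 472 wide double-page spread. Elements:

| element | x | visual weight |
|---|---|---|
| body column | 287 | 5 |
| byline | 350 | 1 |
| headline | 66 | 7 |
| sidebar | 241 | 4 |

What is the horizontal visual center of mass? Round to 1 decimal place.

Total weight = 5 + 1 + 7 + 4 = 17.
Σw·x = 5·287 + 1·350 + 7·66 + 4·241 = 3211, so x̄ = 3211/17 ≈ 188.88.

x ≈ 188.9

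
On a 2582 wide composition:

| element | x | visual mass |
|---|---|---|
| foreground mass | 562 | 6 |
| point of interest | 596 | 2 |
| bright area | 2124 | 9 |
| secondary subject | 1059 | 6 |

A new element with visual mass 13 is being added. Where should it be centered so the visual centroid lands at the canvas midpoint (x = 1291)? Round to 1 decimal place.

x ≈ 1264.8

With the new element, Σw becomes 6 + 2 + 9 + 6 + 13 = 36.
x: need Σw·x = 36·1291 = 46476. Existing = 6·562 + 2·596 + 9·2124 + 6·1059 = 30034. Remainder 16442 / 13 ≈ 1264.77.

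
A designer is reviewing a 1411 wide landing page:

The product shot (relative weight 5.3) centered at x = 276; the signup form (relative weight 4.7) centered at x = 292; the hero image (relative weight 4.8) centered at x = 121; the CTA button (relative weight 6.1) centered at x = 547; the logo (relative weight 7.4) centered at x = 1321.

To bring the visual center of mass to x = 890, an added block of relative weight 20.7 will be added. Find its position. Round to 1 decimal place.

New total weight: (5.3 + 4.7 + 4.8 + 6.1 + 7.4) + 20.7 = 49.0.
Along x: (16528.1 + 20.7·x) / 49.0 = 890 (existing moment 5.3·276 + 4.7·292 + 4.8·121 + 6.1·547 + 7.4·1321 = 16528.1) ⇒ x = (43610.0 − 16528.1) / 20.7 ≈ 1308.30.

x ≈ 1308.3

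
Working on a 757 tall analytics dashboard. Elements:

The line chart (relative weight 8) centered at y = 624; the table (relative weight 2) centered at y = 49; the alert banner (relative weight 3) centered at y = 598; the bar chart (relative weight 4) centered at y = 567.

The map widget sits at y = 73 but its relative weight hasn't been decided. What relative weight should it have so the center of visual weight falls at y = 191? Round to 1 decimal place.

w ≈ 50.0

Fixed elements: Σw = 8 + 2 + 3 + 4 = 17, Σw·y = 8·624 + 2·49 + 3·598 + 4·567 = 9152.
Set Σw·y/Σw = 191: (9152 + 73w) = 191·(17 + w).
Rearranging, w·(73 − 191) = 191·17 − 9152 = -5905, so w ≈ -5905/-118 = 50.04.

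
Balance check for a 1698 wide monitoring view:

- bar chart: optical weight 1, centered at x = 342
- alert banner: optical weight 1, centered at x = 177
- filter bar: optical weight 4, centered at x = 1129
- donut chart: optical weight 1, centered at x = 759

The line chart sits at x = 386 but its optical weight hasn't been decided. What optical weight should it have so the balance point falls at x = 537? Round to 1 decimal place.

w ≈ 13.5

Fixed elements: Σw = 1 + 1 + 4 + 1 = 7, Σw·x = 1·342 + 1·177 + 4·1129 + 1·759 = 5794.
Set Σw·x/Σw = 537: (5794 + 386w) = 537·(7 + w).
Rearranging, w·(386 − 537) = 537·7 − 5794 = -2035, so w ≈ -2035/-151 = 13.48.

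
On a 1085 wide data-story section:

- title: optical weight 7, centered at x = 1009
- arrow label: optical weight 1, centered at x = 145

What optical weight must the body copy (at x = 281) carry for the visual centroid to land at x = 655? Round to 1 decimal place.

w ≈ 5.3

Known weights sum to 7 + 1 = 8; their moment is 7·1009 + 1·145 = 7208.
Balance at x = 655 requires (7208 + w·281) / (8 + w) = 655.
Rearranging, w·(281 − 655) = 655·8 − 7208 = -1968, so w ≈ -1968/-374 = 5.26.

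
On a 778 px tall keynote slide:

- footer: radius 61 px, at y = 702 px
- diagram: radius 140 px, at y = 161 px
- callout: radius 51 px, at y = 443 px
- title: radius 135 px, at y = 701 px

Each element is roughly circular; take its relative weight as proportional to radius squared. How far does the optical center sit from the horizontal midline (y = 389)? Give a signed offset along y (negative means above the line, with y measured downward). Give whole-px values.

Weights ∝ r²: footer 61² = 3721, diagram 140² = 19600, callout 51² = 2601, title 135² = 18225; Σw = 44147.
y: (3721·702 + 19600·161 + 2601·443 + 18225·701) / 44147 = 19695710 / 44147 ≈ 446.14
Against y = 389, that's 446.14 − 389 = 57.14.

≈ 57 px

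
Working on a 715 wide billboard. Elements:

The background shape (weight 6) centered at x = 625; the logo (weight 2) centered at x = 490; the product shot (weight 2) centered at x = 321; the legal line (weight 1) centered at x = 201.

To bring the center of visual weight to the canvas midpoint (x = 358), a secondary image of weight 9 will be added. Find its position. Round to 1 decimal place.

x ≈ 176.3

New total weight: (6 + 2 + 2 + 1) + 9 = 20.
x: need Σw·x = 20·358 = 7160. Existing = 6·625 + 2·490 + 2·321 + 1·201 = 5573. Remainder 1587 / 9 ≈ 176.33.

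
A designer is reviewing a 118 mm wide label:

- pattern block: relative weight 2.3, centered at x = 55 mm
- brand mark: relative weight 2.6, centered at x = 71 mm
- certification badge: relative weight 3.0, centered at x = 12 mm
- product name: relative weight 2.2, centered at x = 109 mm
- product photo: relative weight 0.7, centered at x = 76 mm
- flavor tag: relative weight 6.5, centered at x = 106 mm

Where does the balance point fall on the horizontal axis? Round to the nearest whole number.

Total weight = 2.3 + 2.6 + 3.0 + 2.2 + 0.7 + 6.5 = 17.3.
Σw·x = 1329.1; x̄ = 1329.1/17.3 ≈ 76.83.

x ≈ 77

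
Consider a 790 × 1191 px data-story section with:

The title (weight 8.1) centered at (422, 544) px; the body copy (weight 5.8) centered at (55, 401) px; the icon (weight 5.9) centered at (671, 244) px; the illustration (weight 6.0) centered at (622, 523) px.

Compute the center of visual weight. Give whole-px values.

(443, 438)

Σw = 8.1 + 5.8 + 5.9 + 6.0 = 25.8.
Σw·x = 8.1·422 + 5.8·55 + 5.9·671 + 6.0·622 = 11428.1, so x̄ = 11428.1/25.8 ≈ 442.95.
Σw·y = 8.1·544 + 5.8·401 + 5.9·244 + 6.0·523 = 11309.8, so ȳ = 11309.8/25.8 ≈ 438.36.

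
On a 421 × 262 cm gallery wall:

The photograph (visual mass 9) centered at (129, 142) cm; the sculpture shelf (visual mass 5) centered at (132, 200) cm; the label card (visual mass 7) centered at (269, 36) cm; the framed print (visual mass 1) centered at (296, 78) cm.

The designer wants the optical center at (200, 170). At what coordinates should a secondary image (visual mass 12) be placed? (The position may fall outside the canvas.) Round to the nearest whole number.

After adding the secondary image, total weight = 9 + 5 + 7 + 1 + 12 = 34.
Along x: (4000 + 12·x) / 34 = 200 (existing moment 9·129 + 5·132 + 7·269 + 1·296 = 4000) ⇒ x = (6800 − 4000) / 12 ≈ 233.33.
Along y: (2608 + 12·y) / 34 = 170 (existing moment 9·142 + 5·200 + 7·36 + 1·78 = 2608) ⇒ y = (5780 − 2608) / 12 ≈ 264.33.

(233, 264)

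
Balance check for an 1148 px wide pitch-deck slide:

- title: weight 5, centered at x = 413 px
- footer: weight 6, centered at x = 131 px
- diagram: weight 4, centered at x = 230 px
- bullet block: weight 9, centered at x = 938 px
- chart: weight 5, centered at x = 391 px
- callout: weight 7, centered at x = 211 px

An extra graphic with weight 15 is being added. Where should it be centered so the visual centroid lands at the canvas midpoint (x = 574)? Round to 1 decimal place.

x ≈ 908.6

With the extra graphic, Σw becomes 5 + 6 + 4 + 9 + 5 + 7 + 15 = 51.
x: target moment 51×574 = 29274; current 5·413 + 6·131 + 4·230 + 9·938 + 5·391 + 7·211 = 15645; the extra graphic supplies 13629, so x = 13629/15 ≈ 908.60.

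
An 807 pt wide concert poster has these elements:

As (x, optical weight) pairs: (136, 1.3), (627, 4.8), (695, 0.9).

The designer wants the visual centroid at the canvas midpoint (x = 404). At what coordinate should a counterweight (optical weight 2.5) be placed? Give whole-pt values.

x ≈ 10

With the counterweight, Σw becomes 1.3 + 4.8 + 0.9 + 2.5 = 9.5.
x: need Σw·x = 9.5·404 = 3838.0. Existing = 1.3·136 + 4.8·627 + 0.9·695 = 3811.9. Remainder 26.1 / 2.5 ≈ 10.44.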